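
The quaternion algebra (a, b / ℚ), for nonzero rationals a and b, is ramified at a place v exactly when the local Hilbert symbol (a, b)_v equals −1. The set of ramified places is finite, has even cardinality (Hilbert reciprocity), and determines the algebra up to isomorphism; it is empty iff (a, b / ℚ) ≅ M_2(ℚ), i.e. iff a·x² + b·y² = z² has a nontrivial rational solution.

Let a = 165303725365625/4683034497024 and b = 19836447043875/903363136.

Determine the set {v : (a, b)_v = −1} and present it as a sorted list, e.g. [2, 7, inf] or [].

(a, b) ≡ (665, 1995) mod (ℚ^×)²; places V = {2, 3, 5, 7, 11, 13, 17, 19, 37, ∞}.
(a,b)_37: α=2, u≡10; β=2, v≡27 (mod 37); (10|37)=+1, (27|37)=+1; sign (−1)^0·+1^2·+1^2 = +1.
(a,b)_3: α=-4, u≡2; β=1, v≡2 (mod 3); (2|3)=-1, (2|3)=-1; sign (−1)^0·-1^1·-1^-4 = -1.
(a,b)_11: α=2, u≡1; β=2, v≡3 (mod 11); (1|11)=+1, (3|11)=+1; sign (−1)^0·+1^2·+1^2 = +1.
(a,b)_5: α=5, u≡3; β=3, v≡1 (mod 5); (3|5)=-1, (1|5)=+1; sign (−1)^0·-1^3·+1^5 = -1.
(a,b)_17: α=-4, u≡8; β=-4, v≡14 (mod 17); (8|17)=+1, (14|17)=-1; sign (−1)^0·+1^-4·-1^-4 = +1.
(a,b)_2: α=-12, β=-6; u≡1, v≡3 (mod 8); ε(u)ε(v)=0·1, αω(v)=-12·1, βω(u)=-6·0; sum ≡ 0  ⇒  +1.
(a,b)_∞: sgn(665)=+, sgn(1995)=+, so +1.
(a,b)_19: α=1, u≡4; β=1, v≡13 (mod 19); (4|19)=+1, (13|19)=-1; sign (−1)^1·+1^1·-1^1 = +1.
(a,b)_7: α=5, u≡4; β=5, v≡5 (mod 7); (4|7)=+1, (5|7)=-1; sign (−1)^1·+1^5·-1^5 = +1.
(a,b)_13: α=-2, u≡2; β=-2, v≡5 (mod 13); (2|13)=-1, (5|13)=-1; sign (−1)^0·-1^-2·-1^-2 = +1.
Ram(665, 1995) = {3, 5}; no ℚ_3-point on the conic.

[3, 5]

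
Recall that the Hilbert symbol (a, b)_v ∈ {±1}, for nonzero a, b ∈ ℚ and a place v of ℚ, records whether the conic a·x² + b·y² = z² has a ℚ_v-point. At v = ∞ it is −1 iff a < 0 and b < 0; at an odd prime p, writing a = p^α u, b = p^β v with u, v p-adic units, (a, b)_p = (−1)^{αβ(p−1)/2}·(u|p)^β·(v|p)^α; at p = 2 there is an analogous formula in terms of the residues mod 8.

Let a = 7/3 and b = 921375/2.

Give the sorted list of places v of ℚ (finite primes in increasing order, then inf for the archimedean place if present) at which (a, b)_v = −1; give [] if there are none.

[2, 13]

(a, b) ≡ (21, 910) mod (ℚ^×)²; places V = {2, 3, 5, 7, 13, ∞}.
(a,b)_2: α=0, β=-1; u≡5, v≡7 (mod 8); ε(u)ε(v)=0·1, αω(v)=0·0, βω(u)=-1·1; sum ≡ 1  ⇒  -1.
(a,b)_13: α=0, u≡11; β=1, v≡6 (mod 13); (11|13)=-1, (6|13)=-1; sign (−1)^0·-1^1·-1^0 = -1.
(a,b)_5: α=0, u≡4; β=3, v≡3 (mod 5); (4|5)=+1, (3|5)=-1; sign (−1)^0·+1^3·-1^0 = +1.
(a,b)_7: α=1, u≡5; β=1, v≡2 (mod 7); (5|7)=-1, (2|7)=+1; sign (−1)^1·-1^1·+1^1 = +1.
(a,b)_3: α=-1, u≡1; β=4, v≡1 (mod 3); (1|3)=+1, (1|3)=+1; sign (−1)^0·+1^4·+1^-1 = +1.
(a,b)_∞: sgn(21)=+, sgn(910)=+, so +1.
Ram(21, 910) = {2, 13}; no ℚ_2-point on the conic.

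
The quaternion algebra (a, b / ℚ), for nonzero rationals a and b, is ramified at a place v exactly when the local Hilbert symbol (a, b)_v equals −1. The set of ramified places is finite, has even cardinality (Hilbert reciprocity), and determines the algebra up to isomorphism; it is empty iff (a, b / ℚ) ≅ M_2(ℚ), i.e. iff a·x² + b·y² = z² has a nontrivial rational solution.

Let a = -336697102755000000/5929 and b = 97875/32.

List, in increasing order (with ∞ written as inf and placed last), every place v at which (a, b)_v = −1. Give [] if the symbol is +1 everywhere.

[2, 29]

(a, b) ≡ (-195, 870) mod (ℚ^×)²; places V = {2, 3, 5, 7, 11, 13, 19, 29, ∞}.
(a,b)_∞: sgn(-195)=−, sgn(870)=+, so +1.
(a,b)_5: α=7, u≡4; β=3, v≡4 (mod 5); (4|5)=+1, (4|5)=+1; sign (−1)^0·+1^3·+1^7 = +1.
(a,b)_7: α=-2, u≡4; β=0, v≡2 (mod 7); (4|7)=+1, (2|7)=+1; sign (−1)^0·+1^0·+1^-2 = +1.
(a,b)_2: α=6, β=-5; u≡5, v≡3 (mod 8); ε(u)ε(v)=0·1, αω(v)=6·1, βω(u)=-5·1; sum ≡ 1  ⇒  -1.
(a,b)_13: α=1, u≡2; β=0, v≡4 (mod 13); (2|13)=-1, (4|13)=+1; sign (−1)^0·-1^0·+1^1 = +1.
(a,b)_29: α=0, u≡27; β=1, v≡23 (mod 29); (27|29)=-1, (23|29)=+1; sign (−1)^0·-1^1·+1^0 = -1.
(a,b)_19: α=2, u≡8; β=0, v≡18 (mod 19); (8|19)=-1, (18|19)=-1; sign (−1)^0·-1^0·-1^2 = +1.
(a,b)_3: α=15, u≡1; β=3, v≡2 (mod 3); (1|3)=+1, (2|3)=-1; sign (−1)^1·+1^3·-1^15 = +1.
(a,b)_11: α=-2, u≡4; β=0, v≡3 (mod 11); (4|11)=+1, (3|11)=+1; sign (−1)^0·+1^0·+1^-2 = +1.
|Ram(-195, 870)| = 2, even; anisotropic at {2, 29}.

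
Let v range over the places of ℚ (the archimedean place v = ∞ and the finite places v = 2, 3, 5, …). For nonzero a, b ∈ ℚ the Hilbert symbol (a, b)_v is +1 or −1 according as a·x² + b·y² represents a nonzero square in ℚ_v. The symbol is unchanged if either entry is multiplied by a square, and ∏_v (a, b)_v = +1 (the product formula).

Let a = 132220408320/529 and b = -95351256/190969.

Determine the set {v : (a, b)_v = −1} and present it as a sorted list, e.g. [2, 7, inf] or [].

[2, 3, 7, 11]

Mod squares: a ≡ 770, b ≡ -6006. Check v ∈ {∞, 2, 3, 5, 7, 11, 13, 19, 23}.
v=13: a=13^2·(≡12), b=13^1·(≡8) mod 13; (12|13)=+1, (8|13)=-1; (−1)^{2·1·6}·(+1)^1·(-1)^2 = +1.
v=23: a=23^-2·(≡5), b=23^-2·(≡19) mod 23; (5|23)=-1, (19|23)=-1; (−1)^{-2·-2·11}·(-1)^-2·(-1)^-2 = +1.
v=19: a=19^0·(≡13), b=19^-2·(≡1) mod 19; (13|19)=-1, (1|19)=+1; (−1)^{0·-2·9}·(-1)^-2·(+1)^0 = +1.
v=∞: 770 > 0 and -6006 < 0  ⇒  (a,b)_∞ = +1.
v=11: a=11^1·(≡3), b=11^1·(≡5) mod 11; (3|11)=+1, (5|11)=+1; (−1)^{1·1·5}·(+1)^1·(+1)^1 = -1.
v=7: a=7^3·(≡6), b=7^3·(≡3) mod 7; (6|7)=-1, (3|7)=-1; (−1)^{3·3·3}·(-1)^3·(-1)^3 = -1.
v=2: v_2(a)=9, v_2(b)=3; units ≡ 1, 5 (mod 8); ε·ε+αω+βω = 0·0+9·1+3·0 ≡ 1  ⇒  (a,b)_2 = -1.
v=3: a=3^4·(≡2), b=3^5·(≡2) mod 3; (2|3)=-1, (2|3)=-1; (−1)^{4·5·1}·(-1)^5·(-1)^4 = -1.
v=5: a=5^1·(≡1), b=5^0·(≡1) mod 5; (1|5)=+1, (1|5)=+1; (−1)^{1·0·2}·(+1)^0·(+1)^1 = +1.
|Ram(770, -6006)| = 4, even; anisotropic at {2, 3, 7, 11}.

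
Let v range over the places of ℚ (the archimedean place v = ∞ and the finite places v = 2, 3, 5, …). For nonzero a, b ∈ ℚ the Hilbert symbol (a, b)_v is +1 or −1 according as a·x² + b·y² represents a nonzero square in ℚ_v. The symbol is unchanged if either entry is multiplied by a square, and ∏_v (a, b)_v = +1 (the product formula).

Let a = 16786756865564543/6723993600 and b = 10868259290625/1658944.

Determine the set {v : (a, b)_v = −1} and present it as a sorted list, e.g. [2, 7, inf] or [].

Mod squares: a ≡ 1332318, b ≡ 97185. Check v ∈ {∞, 2, 3, 5, 7, 11, 13, 17, 19, 23, 29, 31, 47}.
v=11: a=11^2·(≡4), b=11^1·(≡10) mod 11; (4|11)=+1, (10|11)=-1; (−1)^{2·1·5}·(+1)^1·(-1)^2 = +1.
v=7: a=7^0·(≡2), b=7^-2·(≡4) mod 7; (2|7)=+1, (4|7)=+1; (−1)^{0·-2·3}·(+1)^-2·(+1)^0 = +1.
v=23: a=23^0·(≡5), b=23^-2·(≡14) mod 23; (5|23)=-1, (14|23)=-1; (−1)^{0·-2·11}·(-1)^-2·(-1)^0 = +1.
v=31: a=31^1·(≡15), b=31^1·(≡25) mod 31; (15|31)=-1, (25|31)=+1; (−1)^{1·1·15}·(-1)^1·(+1)^1 = +1.
v=13: a=13^3·(≡2), b=13^0·(≡9) mod 13; (2|13)=-1, (9|13)=+1; (−1)^{3·0·6}·(-1)^0·(+1)^3 = +1.
v=19: a=19^-1·(≡2), b=19^1·(≡16) mod 19; (2|19)=-1, (16|19)=+1; (−1)^{-1·1·9}·(-1)^1·(+1)^-1 = +1.
v=47: a=47^0·(≡1), b=47^2·(≡42) mod 47; (1|47)=+1, (42|47)=+1; (−1)^{0·2·23}·(+1)^2·(+1)^0 = +1.
v=3: a=3^-3·(≡1), b=3^5·(≡1) mod 3; (1|3)=+1, (1|3)=+1; (−1)^{-3·5·1}·(+1)^5·(+1)^-3 = -1.
v=∞: 1332318 > 0 and 97185 > 0  ⇒  (a,b)_∞ = +1.
v=17: a=17^4·(≡5), b=17^0·(≡4) mod 17; (5|17)=-1, (4|17)=+1; (−1)^{4·0·8}·(-1)^0·(+1)^4 = +1.
v=5: a=5^-2·(≡2), b=5^5·(≡2) mod 5; (2|5)=-1, (2|5)=-1; (−1)^{-2·5·2}·(-1)^5·(-1)^-2 = -1.
v=2: v_2(a)=-19, v_2(b)=-6; units ≡ 7, 1 (mod 8); ε·ε+αω+βω = 1·0+-19·0+-6·0 ≡ 0  ⇒  (a,b)_2 = +1.
v=29: a=29^3·(≡13), b=29^0·(≡9) mod 29; (13|29)=+1, (9|29)=+1; (−1)^{3·0·14}·(+1)^0·(+1)^3 = +1.
Ram(1332318, 97185) = {3, 5}; no ℚ_3-point on the conic.

[3, 5]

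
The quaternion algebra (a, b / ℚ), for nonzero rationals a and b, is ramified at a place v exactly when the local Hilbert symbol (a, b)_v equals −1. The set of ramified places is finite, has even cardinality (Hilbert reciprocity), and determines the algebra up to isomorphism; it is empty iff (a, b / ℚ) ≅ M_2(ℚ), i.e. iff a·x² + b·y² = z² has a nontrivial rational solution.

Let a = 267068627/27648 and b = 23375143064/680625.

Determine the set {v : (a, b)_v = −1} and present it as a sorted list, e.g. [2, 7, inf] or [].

[3, 23]

Mod squares: a ≡ 609, b ≡ 1334. Check v ∈ {∞, 2, 3, 5, 7, 11, 13, 23, 29, 31, 37}.
v=37: a=37^2·(≡35), b=37^0·(≡5) mod 37; (35|37)=-1, (5|37)=-1; (−1)^{2·0·18}·(-1)^0·(-1)^2 = +1.
v=5: a=5^0·(≡4), b=5^-4·(≡1) mod 5; (4|5)=+1, (1|5)=+1; (−1)^{0·-4·2}·(+1)^-4·(+1)^0 = +1.
v=13: a=13^0·(≡2), b=13^2·(≡2) mod 13; (2|13)=-1, (2|13)=-1; (−1)^{0·2·6}·(-1)^2·(-1)^0 = +1.
v=23: a=23^0·(≡5), b=23^3·(≡13) mod 23; (5|23)=-1, (13|23)=+1; (−1)^{0·3·11}·(-1)^3·(+1)^0 = -1.
v=2: v_2(a)=-10, v_2(b)=3; units ≡ 1, 3 (mod 8); ε·ε+αω+βω = 0·1+-10·1+3·0 ≡ 0  ⇒  (a,b)_2 = +1.
v=3: a=3^-3·(≡2), b=3^-2·(≡2) mod 3; (2|3)=-1, (2|3)=-1; (−1)^{-3·-2·1}·(-1)^-2·(-1)^-3 = -1.
v=7: a=7^1·(≡3), b=7^2·(≡1) mod 7; (3|7)=-1, (1|7)=+1; (−1)^{1·2·3}·(-1)^2·(+1)^1 = +1.
v=31: a=31^2·(≡2), b=31^0·(≡14) mod 31; (2|31)=+1, (14|31)=+1; (−1)^{2·0·15}·(+1)^0·(+1)^2 = +1.
v=11: a=11^0·(≡9), b=11^-2·(≡5) mod 11; (9|11)=+1, (5|11)=+1; (−1)^{0·-2·5}·(+1)^-2·(+1)^0 = +1.
v=∞: 609 > 0 and 1334 > 0  ⇒  (a,b)_∞ = +1.
v=29: a=29^1·(≡10), b=29^1·(≡8) mod 29; (10|29)=-1, (8|29)=-1; (−1)^{1·1·14}·(-1)^1·(-1)^1 = +1.
(609, 1334 / ℚ) ramifies at {3, 23}: a division algebra.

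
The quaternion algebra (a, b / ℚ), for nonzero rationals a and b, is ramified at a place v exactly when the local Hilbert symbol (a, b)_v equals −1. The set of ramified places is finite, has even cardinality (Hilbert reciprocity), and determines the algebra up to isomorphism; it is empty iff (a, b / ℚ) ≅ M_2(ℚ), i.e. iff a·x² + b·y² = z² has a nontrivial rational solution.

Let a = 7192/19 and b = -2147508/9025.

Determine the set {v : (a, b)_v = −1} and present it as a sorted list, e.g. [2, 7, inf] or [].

[2, 31]

Mod squares: a ≡ 34162, b ≡ -493. Check v ∈ {∞, 2, 3, 5, 11, 17, 19, 29, 31}.
v=29: a=29^1·(≡10), b=29^1·(≡12) mod 29; (10|29)=-1, (12|29)=-1; (−1)^{1·1·14}·(-1)^1·(-1)^1 = +1.
v=11: a=11^0·(≡8), b=11^2·(≡10) mod 11; (8|11)=-1, (10|11)=-1; (−1)^{0·2·5}·(-1)^2·(-1)^0 = +1.
v=17: a=17^0·(≡9), b=17^1·(≡7) mod 17; (9|17)=+1, (7|17)=-1; (−1)^{0·1·8}·(+1)^1·(-1)^0 = +1.
v=19: a=19^-1·(≡10), b=19^-2·(≡4) mod 19; (10|19)=-1, (4|19)=+1; (−1)^{-1·-2·9}·(-1)^-2·(+1)^-1 = +1.
v=3: a=3^0·(≡1), b=3^2·(≡2) mod 3; (1|3)=+1, (2|3)=-1; (−1)^{0·2·1}·(+1)^2·(-1)^0 = +1.
v=2: v_2(a)=3, v_2(b)=2; units ≡ 1, 3 (mod 8); ε·ε+αω+βω = 0·1+3·1+2·0 ≡ 1  ⇒  (a,b)_2 = -1.
v=∞: 34162 > 0 and -493 < 0  ⇒  (a,b)_∞ = +1.
v=5: a=5^0·(≡3), b=5^-2·(≡2) mod 5; (3|5)=-1, (2|5)=-1; (−1)^{0·-2·2}·(-1)^-2·(-1)^0 = +1.
v=31: a=31^1·(≡22), b=31^0·(≡12) mod 31; (22|31)=-1, (12|31)=-1; (−1)^{1·0·15}·(-1)^0·(-1)^1 = -1.
Ram(34162, -493) = {2, 31}; no ℚ_2-point on the conic.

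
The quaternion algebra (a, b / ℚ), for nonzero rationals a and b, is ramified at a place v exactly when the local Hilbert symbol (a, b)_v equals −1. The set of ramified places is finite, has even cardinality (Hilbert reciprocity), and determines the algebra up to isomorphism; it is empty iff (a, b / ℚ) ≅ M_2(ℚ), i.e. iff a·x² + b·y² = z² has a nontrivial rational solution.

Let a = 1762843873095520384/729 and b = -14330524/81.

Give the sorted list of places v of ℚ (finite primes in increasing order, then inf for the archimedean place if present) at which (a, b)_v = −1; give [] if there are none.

[37, 43]

Mod squares: a ≡ 2146, b ≡ -21199. Check v ∈ {∞, 2, 3, 13, 17, 29, 37, 43}.
v=17: a=17^2·(≡16), b=17^1·(≡11) mod 17; (16|17)=+1, (11|17)=-1; (−1)^{2·1·8}·(+1)^1·(-1)^2 = +1.
v=43: a=43^2·(≡12), b=43^1·(≡38) mod 43; (12|43)=-1, (38|43)=+1; (−1)^{2·1·21}·(-1)^1·(+1)^2 = -1.
v=13: a=13^4·(≡10), b=13^2·(≡1) mod 13; (10|13)=+1, (1|13)=+1; (−1)^{4·2·6}·(+1)^2·(+1)^4 = +1.
v=2: v_2(a)=7, v_2(b)=2; units ≡ 1, 1 (mod 8); ε·ε+αω+βω = 0·0+7·0+2·0 ≡ 0  ⇒  (a,b)_2 = +1.
v=∞: 2146 > 0 and -21199 < 0  ⇒  (a,b)_∞ = +1.
v=37: a=37^1·(≡3), b=37^0·(≡24) mod 37; (3|37)=+1, (24|37)=-1; (−1)^{1·0·18}·(+1)^0·(-1)^1 = -1.
v=3: a=3^-6·(≡1), b=3^-4·(≡2) mod 3; (1|3)=+1, (2|3)=-1; (−1)^{-6·-4·1}·(+1)^-4·(-1)^-6 = +1.
v=29: a=29^3·(≡24), b=29^1·(≡9) mod 29; (24|29)=+1, (9|29)=+1; (−1)^{3·1·14}·(+1)^1·(+1)^3 = +1.
Ram(2146, -21199) = {37, 43}; no ℚ_37-point on the conic.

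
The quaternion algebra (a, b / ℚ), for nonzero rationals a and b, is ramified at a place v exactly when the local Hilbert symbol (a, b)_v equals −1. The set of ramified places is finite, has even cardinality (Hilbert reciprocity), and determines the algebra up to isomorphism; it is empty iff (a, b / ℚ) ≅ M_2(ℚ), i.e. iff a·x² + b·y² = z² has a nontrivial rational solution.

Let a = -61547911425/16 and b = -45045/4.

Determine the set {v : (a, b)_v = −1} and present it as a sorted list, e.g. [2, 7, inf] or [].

[2, 3, 5, 7, 11, inf]

(a, b) ≡ (-273, -5005) mod (ℚ^×)²; places V = {2, 3, 5, 7, 11, 13, ∞}.
(a,b)_7: α=3, u≡3; β=1, v≡3 (mod 7); (3|7)=-1, (3|7)=-1; sign (−1)^1·-1^1·-1^3 = -1.
(a,b)_3: α=3, u≡2; β=2, v≡2 (mod 3); (2|3)=-1, (2|3)=-1; sign (−1)^0·-1^2·-1^3 = -1.
(a,b)_13: α=3, u≡11; β=1, v≡8 (mod 13); (11|13)=-1, (8|13)=-1; sign (−1)^0·-1^1·-1^3 = +1.
(a,b)_∞: sgn(-273)=−, sgn(-5005)=−, so -1.
(a,b)_2: α=-4, β=-2; u≡7, v≡3 (mod 8); ε(u)ε(v)=1·1, αω(v)=-4·1, βω(u)=-2·0; sum ≡ 1  ⇒  -1.
(a,b)_11: α=2, u≡7; β=1, v≡2 (mod 11); (7|11)=-1, (2|11)=-1; sign (−1)^0·-1^1·-1^2 = -1.
(a,b)_5: α=2, u≡3; β=1, v≡4 (mod 5); (3|5)=-1, (4|5)=+1; sign (−1)^0·-1^1·+1^2 = -1.
Ram(-273, -5005) = {2, 3, 5, 7, 11, ∞}; no ℚ_2-point on the conic.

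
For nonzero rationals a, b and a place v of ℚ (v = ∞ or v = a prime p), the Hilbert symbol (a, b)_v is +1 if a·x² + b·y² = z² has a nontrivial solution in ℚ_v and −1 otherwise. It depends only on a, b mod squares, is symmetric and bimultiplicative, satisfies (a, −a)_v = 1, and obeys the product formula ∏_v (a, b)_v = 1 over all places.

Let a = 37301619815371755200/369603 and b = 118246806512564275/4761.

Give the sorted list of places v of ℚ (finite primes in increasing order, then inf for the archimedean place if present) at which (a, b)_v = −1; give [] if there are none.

[]

Mod squares: a ≡ 969, b ≡ 19. Check v ∈ {∞, 2, 3, 5, 7, 13, 17, 19, 23, 31, 47}.
v=17: a=17^3·(≡14), b=17^2·(≡15) mod 17; (14|17)=-1, (15|17)=+1; (−1)^{3·2·8}·(-1)^2·(+1)^3 = +1.
v=13: a=13^-2·(≡2), b=13^2·(≡11) mod 13; (2|13)=-1, (11|13)=-1; (−1)^{-2·2·6}·(-1)^2·(-1)^-2 = +1.
v=3: a=3^-7·(≡2), b=3^-2·(≡1) mod 3; (2|3)=-1, (1|3)=+1; (−1)^{-7·-2·1}·(-1)^-2·(+1)^-7 = +1.
v=∞: 969 > 0 and 19 > 0  ⇒  (a,b)_∞ = +1.
v=2: v_2(a)=6, v_2(b)=0; units ≡ 1, 3 (mod 8); ε·ε+αω+βω = 0·1+6·1+0·0 ≡ 0  ⇒  (a,b)_2 = +1.
v=23: a=23^0·(≡13), b=23^-2·(≡20) mod 23; (13|23)=+1, (20|23)=-1; (−1)^{0·-2·11}·(+1)^-2·(-1)^0 = +1.
v=47: a=47^2·(≡40), b=47^2·(≡5) mod 47; (40|47)=-1, (5|47)=-1; (−1)^{2·2·23}·(-1)^2·(-1)^2 = +1.
v=19: a=19^1·(≡3), b=19^1·(≡11) mod 19; (3|19)=-1, (11|19)=+1; (−1)^{1·1·9}·(-1)^1·(+1)^1 = +1.
v=31: a=31^2·(≡1), b=31^2·(≡7) mod 31; (1|31)=+1, (7|31)=+1; (−1)^{2·2·15}·(+1)^2·(+1)^2 = +1.
v=5: a=5^2·(≡1), b=5^2·(≡1) mod 5; (1|5)=+1, (1|5)=+1; (−1)^{2·2·2}·(+1)^2·(+1)^2 = +1.
v=7: a=7^6·(≡5), b=7^4·(≡5) mod 7; (5|7)=-1, (5|7)=-1; (−1)^{6·4·3}·(-1)^4·(-1)^6 = +1.
Ram(a, b) = ∅: the form 969·x² + 19·y² − z² is isotropic over every ℚ_v, so by Hasse–Minkowski it is isotropic over ℚ.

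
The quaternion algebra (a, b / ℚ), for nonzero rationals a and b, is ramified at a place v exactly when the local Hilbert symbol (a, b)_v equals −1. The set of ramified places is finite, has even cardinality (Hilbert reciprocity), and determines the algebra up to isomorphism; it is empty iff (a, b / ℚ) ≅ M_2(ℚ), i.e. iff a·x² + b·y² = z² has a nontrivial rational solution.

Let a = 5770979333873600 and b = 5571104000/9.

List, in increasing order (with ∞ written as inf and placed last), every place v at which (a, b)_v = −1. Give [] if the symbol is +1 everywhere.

Mod squares: a ≡ 119, b ≡ 17765. Check v ∈ {∞, 2, 3, 5, 7, 11, 17, 19}.
v=∞: 119 > 0 and 17765 > 0  ⇒  (a,b)_∞ = +1.
v=17: a=17^3·(≡6), b=17^1·(≡16) mod 17; (6|17)=-1, (16|17)=+1; (−1)^{3·1·8}·(-1)^1·(+1)^3 = -1.
v=5: a=5^2·(≡4), b=5^3·(≡3) mod 5; (4|5)=+1, (3|5)=-1; (−1)^{2·3·2}·(+1)^3·(-1)^2 = +1.
v=3: a=3^0·(≡2), b=3^-2·(≡2) mod 3; (2|3)=-1, (2|3)=-1; (−1)^{0·-2·1}·(-1)^-2·(-1)^0 = +1.
v=7: a=7^5·(≡3), b=7^2·(≡6) mod 7; (3|7)=-1, (6|7)=-1; (−1)^{5·2·3}·(-1)^2·(-1)^5 = -1.
v=2: v_2(a)=6, v_2(b)=8; units ≡ 7, 5 (mod 8); ε·ε+αω+βω = 1·0+6·1+8·0 ≡ 0  ⇒  (a,b)_2 = +1.
v=19: a=19^2·(≡6), b=19^1·(≡17) mod 19; (6|19)=+1, (17|19)=+1; (−1)^{2·1·9}·(+1)^1·(+1)^2 = +1.
v=11: a=11^2·(≡4), b=11^1·(≡1) mod 11; (4|11)=+1, (1|11)=+1; (−1)^{2·1·5}·(+1)^1·(+1)^2 = +1.
Ram(119, 17765) = {7, 17}; no ℚ_7-point on the conic.

[7, 17]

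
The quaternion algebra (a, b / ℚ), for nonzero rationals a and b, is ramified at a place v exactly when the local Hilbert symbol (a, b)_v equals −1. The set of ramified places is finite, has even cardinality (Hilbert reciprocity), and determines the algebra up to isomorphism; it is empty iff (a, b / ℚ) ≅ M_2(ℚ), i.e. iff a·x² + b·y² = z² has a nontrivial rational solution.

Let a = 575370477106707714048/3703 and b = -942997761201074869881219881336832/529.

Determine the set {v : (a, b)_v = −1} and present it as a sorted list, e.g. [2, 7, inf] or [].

[2, 3, 19, 29]

(a, b) ≡ (11571, -2048542) mod (ℚ^×)²; places V = {2, 3, 7, 11, 19, 23, 29, 31, 37, 47, ∞}.
(a,b)_37: α=2, u≡33; β=3, v≡22 (mod 37); (33|37)=+1, (22|37)=-1; sign (−1)^0·+1^3·-1^2 = +1.
(a,b)_47: α=2, u≡24; β=3, v≡10 (mod 47); (24|47)=+1, (10|47)=-1; sign (−1)^0·+1^3·-1^2 = +1.
(a,b)_3: α=5, u≡2; β=6, v≡2 (mod 3); (2|3)=-1, (2|3)=-1; sign (−1)^0·-1^6·-1^5 = -1.
(a,b)_23: α=-2, u≡4; β=-2, v≡15 (mod 23); (4|23)=+1, (15|23)=-1; sign (−1)^0·+1^-2·-1^-2 = +1.
(a,b)_19: α=3, u≡16; β=5, v≡1 (mod 19); (16|19)=+1, (1|19)=+1; sign (−1)^1·+1^5·+1^3 = -1.
(a,b)_∞: sgn(11571)=+, sgn(-2048542)=−, so +1.
(a,b)_2: α=12, β=15; u≡3, v≡1 (mod 8); ε(u)ε(v)=1·0, αω(v)=12·0, βω(u)=15·1; sum ≡ 1  ⇒  -1.
(a,b)_29: α=1, u≡28; β=2, v≡26 (mod 29); (28|29)=+1, (26|29)=-1; sign (−1)^0·+1^2·-1^1 = -1.
(a,b)_11: α=0, u≡8; β=2, v≡10 (mod 11); (8|11)=-1, (10|11)=-1; sign (−1)^0·-1^2·-1^0 = +1.
(a,b)_7: α=-1, u≡2; β=0, v≡2 (mod 7); (2|7)=+1, (2|7)=+1; sign (−1)^0·+1^0·+1^-1 = +1.
(a,b)_31: α=2, u≡2; β=3, v≡2 (mod 31); (2|31)=+1, (2|31)=+1; sign (−1)^0·+1^3·+1^2 = +1.
(11571, -2048542 / ℚ) ramifies at {2, 3, 19, 29}: a division algebra.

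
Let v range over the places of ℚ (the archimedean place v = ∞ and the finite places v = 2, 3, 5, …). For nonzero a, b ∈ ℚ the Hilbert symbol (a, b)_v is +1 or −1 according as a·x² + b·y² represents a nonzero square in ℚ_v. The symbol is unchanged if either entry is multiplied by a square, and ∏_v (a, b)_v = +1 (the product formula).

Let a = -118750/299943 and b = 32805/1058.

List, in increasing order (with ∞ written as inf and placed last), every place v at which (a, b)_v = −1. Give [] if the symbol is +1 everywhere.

[2, 5, 7, 19]

Mod squares: a ≡ -1330, b ≡ 10. Check v ∈ {∞, 2, 3, 5, 7, 19, 23}.
v=7: a=7^-1·(≡6), b=7^0·(≡3) mod 7; (6|7)=-1, (3|7)=-1; (−1)^{-1·0·3}·(-1)^0·(-1)^-1 = -1.
v=19: a=19^1·(≡17), b=19^0·(≡14) mod 19; (17|19)=+1, (14|19)=-1; (−1)^{1·0·9}·(+1)^0·(-1)^1 = -1.
v=5: a=5^5·(≡4), b=5^1·(≡2) mod 5; (4|5)=+1, (2|5)=-1; (−1)^{5·1·2}·(+1)^1·(-1)^5 = -1.
v=∞: -1330 < 0 and 10 > 0  ⇒  (a,b)_∞ = +1.
v=2: v_2(a)=1, v_2(b)=-1; units ≡ 7, 5 (mod 8); ε·ε+αω+βω = 1·0+1·1+-1·0 ≡ 1  ⇒  (a,b)_2 = -1.
v=3: a=3^-4·(≡2), b=3^8·(≡1) mod 3; (2|3)=-1, (1|3)=+1; (−1)^{-4·8·1}·(-1)^8·(+1)^-4 = +1.
v=23: a=23^-2·(≡3), b=23^-2·(≡15) mod 23; (3|23)=+1, (15|23)=-1; (−1)^{-2·-2·11}·(+1)^-2·(-1)^-2 = +1.
(-1330, 10 / ℚ) ramifies at {2, 5, 7, 19}: a division algebra.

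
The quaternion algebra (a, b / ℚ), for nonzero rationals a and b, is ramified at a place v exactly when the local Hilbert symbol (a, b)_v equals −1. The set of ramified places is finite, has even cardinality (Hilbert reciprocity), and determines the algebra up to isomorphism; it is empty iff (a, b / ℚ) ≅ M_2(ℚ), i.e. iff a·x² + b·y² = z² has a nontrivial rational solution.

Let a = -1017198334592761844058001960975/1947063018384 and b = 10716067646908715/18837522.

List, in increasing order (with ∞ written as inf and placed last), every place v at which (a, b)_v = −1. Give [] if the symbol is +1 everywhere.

[]

Mod squares: a ≡ -21199, b ≡ 448630. Check v ∈ {∞, 2, 3, 5, 7, 11, 13, 17, 23, 29, 31, 43}.
v=∞: -21199 < 0 and 448630 > 0  ⇒  (a,b)_∞ = +1.
v=13: a=13^4·(≡9), b=13^3·(≡6) mod 13; (9|13)=+1, (6|13)=-1; (−1)^{4·3·6}·(+1)^3·(-1)^4 = +1.
v=17: a=17^5·(≡5), b=17^3·(≡14) mod 17; (5|17)=-1, (14|17)=-1; (−1)^{5·3·8}·(-1)^3·(-1)^5 = +1.
v=5: a=5^2·(≡4), b=5^1·(≡4) mod 5; (4|5)=+1, (4|5)=+1; (−1)^{2·1·2}·(+1)^1·(+1)^2 = +1.
v=2: v_2(a)=-4, v_2(b)=-1; units ≡ 1, 3 (mod 8); ε·ε+αω+βω = 0·1+-4·1+-1·0 ≡ 0  ⇒  (a,b)_2 = +1.
v=23: a=23^4·(≡15), b=23^2·(≡19) mod 23; (15|23)=-1, (19|23)=-1; (−1)^{4·2·11}·(-1)^2·(-1)^4 = +1.
v=11: a=11^-4·(≡5), b=11^-2·(≡8) mod 11; (5|11)=+1, (8|11)=-1; (−1)^{-4·-2·5}·(+1)^-2·(-1)^-4 = +1.
v=3: a=3^-2·(≡2), b=3^-4·(≡1) mod 3; (2|3)=-1, (1|3)=+1; (−1)^{-2·-4·1}·(-1)^-4·(+1)^-2 = +1.
v=43: a=43^5·(≡1), b=43^2·(≡23) mod 43; (1|43)=+1, (23|43)=+1; (−1)^{5·2·21}·(+1)^2·(+1)^5 = +1.
v=29: a=29^3·(≡9), b=29^1·(≡16) mod 29; (9|29)=+1, (16|29)=+1; (−1)^{3·1·14}·(+1)^1·(+1)^3 = +1.
v=31: a=31^-4·(≡2), b=31^-2·(≡29) mod 31; (2|31)=+1, (29|31)=-1; (−1)^{-4·-2·15}·(+1)^-2·(-1)^-4 = +1.
v=7: a=7^0·(≡2), b=7^1·(≡5) mod 7; (2|7)=+1, (5|7)=-1; (−1)^{0·1·3}·(+1)^1·(-1)^0 = +1.
Ram(a, b) = ∅: the form -21199·x² + 448630·y² − z² is isotropic over every ℚ_v, so by Hasse–Minkowski it is isotropic over ℚ.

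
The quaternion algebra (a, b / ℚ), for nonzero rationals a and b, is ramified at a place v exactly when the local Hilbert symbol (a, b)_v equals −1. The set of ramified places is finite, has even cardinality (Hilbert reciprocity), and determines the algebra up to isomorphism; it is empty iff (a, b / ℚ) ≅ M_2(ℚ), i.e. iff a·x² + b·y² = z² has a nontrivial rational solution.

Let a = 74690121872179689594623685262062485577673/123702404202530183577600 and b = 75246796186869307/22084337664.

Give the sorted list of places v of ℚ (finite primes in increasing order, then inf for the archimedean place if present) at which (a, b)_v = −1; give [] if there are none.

[]

(a, b) ≡ (17017, 89947) mod (ℚ^×)²; places V = {2, 3, 5, 7, 11, 13, 17, 19, 23, 37, 43, ∞}.
(a,b)_2: α=-30, β=-14; u≡1, v≡3 (mod 8); ε(u)ε(v)=0·1, αω(v)=-30·1, βω(u)=-14·0; sum ≡ 0  ⇒  +1.
(a,b)_3: α=-6, u≡1; β=-6, v≡1 (mod 3); (1|3)=+1, (1|3)=+1; sign (−1)^0·+1^-6·+1^-6 = +1.
(a,b)_19: α=2, u≡18; β=2, v≡6 (mod 19); (18|19)=-1, (6|19)=+1; sign (−1)^0·-1^2·+1^2 = +1.
(a,b)_17: α=3, u≡8; β=1, v≡13 (mod 17); (8|17)=+1, (13|17)=+1; sign (−1)^0·+1^1·+1^3 = +1.
(a,b)_37: α=2, u≡10; β=1, v≡16 (mod 37); (10|37)=+1, (16|37)=+1; sign (−1)^0·+1^1·+1^2 = +1.
(a,b)_5: α=-2, u≡2; β=0, v≡3 (mod 5); (2|5)=-1, (3|5)=-1; sign (−1)^0·-1^0·-1^-2 = +1.
(a,b)_11: α=3, u≡8; β=1, v≡4 (mod 11); (8|11)=-1, (4|11)=+1; sign (−1)^1·-1^1·+1^3 = +1.
(a,b)_∞: sgn(17017)=+, sgn(89947)=+, so +1.
(a,b)_23: α=12, u≡19; β=4, v≡21 (mod 23); (19|23)=-1, (21|23)=-1; sign (−1)^0·-1^4·-1^12 = +1.
(a,b)_43: α=-6, u≡34; β=-2, v≡3 (mod 43); (34|43)=-1, (3|43)=-1; sign (−1)^0·-1^-2·-1^-6 = +1.
(a,b)_13: α=7, u≡10; β=3, v≡10 (mod 13); (10|13)=+1, (10|13)=+1; sign (−1)^0·+1^3·+1^7 = +1.
(a,b)_7: α=5, u≡4; β=2, v≡1 (mod 7); (4|7)=+1, (1|7)=+1; sign (−1)^0·+1^2·+1^5 = +1.
Every local symbol is +1, so the conic 17017·x² + 89947·y² = z² has ℚ_v-points for all v and hence a ℚ-point; (a, b / ℚ) ≅ M_2(ℚ).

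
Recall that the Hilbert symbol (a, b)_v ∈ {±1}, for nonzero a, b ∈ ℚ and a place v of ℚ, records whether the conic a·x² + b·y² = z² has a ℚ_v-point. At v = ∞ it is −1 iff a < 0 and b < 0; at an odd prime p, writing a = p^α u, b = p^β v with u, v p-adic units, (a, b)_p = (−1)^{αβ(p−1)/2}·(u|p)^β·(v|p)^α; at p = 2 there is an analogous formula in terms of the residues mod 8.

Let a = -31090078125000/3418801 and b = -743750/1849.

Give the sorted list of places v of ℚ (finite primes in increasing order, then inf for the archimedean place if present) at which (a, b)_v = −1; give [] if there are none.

(a, b) ≡ (-34, -1190) mod (ℚ^×)²; places V = {2, 3, 5, 7, 17, 43, ∞}.
(a,b)_2: α=3, β=1; u≡7, v≡5 (mod 8); ε(u)ε(v)=1·0, αω(v)=3·1, βω(u)=1·0; sum ≡ 1  ⇒  -1.
(a,b)_5: α=10, u≡1; β=5, v≡3 (mod 5); (1|5)=+1, (3|5)=-1; sign (−1)^0·+1^5·-1^10 = +1.
(a,b)_17: α=3, u≡1; β=1, v≡15 (mod 17); (1|17)=+1, (15|17)=+1; sign (−1)^0·+1^1·+1^3 = +1.
(a,b)_3: α=4, u≡2; β=0, v≡1 (mod 3); (2|3)=-1, (1|3)=+1; sign (−1)^0·-1^0·+1^4 = +1.
(a,b)_7: α=0, u≡1; β=1, v≡3 (mod 7); (1|7)=+1, (3|7)=-1; sign (−1)^0·+1^1·-1^0 = +1.
(a,b)_∞: sgn(-34)=−, sgn(-1190)=−, so -1.
(a,b)_43: α=-4, u≡25; β=-2, v≡21 (mod 43); (25|43)=+1, (21|43)=+1; sign (−1)^0·+1^-2·+1^-4 = +1.
Ram(-34, -1190) = {2, ∞}; no ℚ_2-point on the conic.

[2, inf]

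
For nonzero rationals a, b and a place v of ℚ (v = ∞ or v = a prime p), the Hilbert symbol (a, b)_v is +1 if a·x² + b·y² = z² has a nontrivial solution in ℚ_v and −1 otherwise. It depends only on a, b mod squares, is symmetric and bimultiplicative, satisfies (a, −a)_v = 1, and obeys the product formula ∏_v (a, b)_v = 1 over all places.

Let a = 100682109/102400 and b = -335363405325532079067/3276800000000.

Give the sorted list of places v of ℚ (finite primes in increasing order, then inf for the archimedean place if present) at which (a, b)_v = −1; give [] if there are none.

[2, 11, 13, 23]

Mod squares: a ≡ 4301, b ≡ -2124694. Check v ∈ {∞, 2, 3, 5, 11, 13, 17, 19, 23}.
v=23: a=23^1·(≡2), b=23^3·(≡9) mod 23; (2|23)=+1, (9|23)=+1; (−1)^{1·3·11}·(+1)^3·(+1)^1 = -1.
v=2: v_2(a)=-12, v_2(b)=-23; units ≡ 5, 5 (mod 8); ε·ε+αω+βω = 0·0+-12·1+-23·1 ≡ 1  ⇒  (a,b)_2 = -1.
v=13: a=13^0·(≡5), b=13^1·(≡6) mod 13; (5|13)=-1, (6|13)=-1; (−1)^{0·1·6}·(-1)^1·(-1)^0 = -1.
v=17: a=17^3·(≡16), b=17^5·(≡4) mod 17; (16|17)=+1, (4|17)=+1; (−1)^{3·5·8}·(+1)^5·(+1)^3 = +1.
v=11: a=11^1·(≡6), b=11^3·(≡6) mod 11; (6|11)=-1, (6|11)=-1; (−1)^{1·3·5}·(-1)^3·(-1)^1 = -1.
v=∞: 4301 > 0 and -2124694 < 0  ⇒  (a,b)_∞ = +1.
v=19: a=19^0·(≡5), b=19^1·(≡3) mod 19; (5|19)=+1, (3|19)=-1; (−1)^{0·1·9}·(+1)^1·(-1)^0 = +1.
v=3: a=3^4·(≡2), b=3^10·(≡2) mod 3; (2|3)=-1, (2|3)=-1; (−1)^{4·10·1}·(-1)^10·(-1)^4 = +1.
v=5: a=5^-2·(≡4), b=5^-8·(≡1) mod 5; (4|5)=+1, (1|5)=+1; (−1)^{-2·-8·2}·(+1)^-8·(+1)^-2 = +1.
(4301, -2124694 / ℚ) ramifies at {2, 11, 13, 23}: a division algebra.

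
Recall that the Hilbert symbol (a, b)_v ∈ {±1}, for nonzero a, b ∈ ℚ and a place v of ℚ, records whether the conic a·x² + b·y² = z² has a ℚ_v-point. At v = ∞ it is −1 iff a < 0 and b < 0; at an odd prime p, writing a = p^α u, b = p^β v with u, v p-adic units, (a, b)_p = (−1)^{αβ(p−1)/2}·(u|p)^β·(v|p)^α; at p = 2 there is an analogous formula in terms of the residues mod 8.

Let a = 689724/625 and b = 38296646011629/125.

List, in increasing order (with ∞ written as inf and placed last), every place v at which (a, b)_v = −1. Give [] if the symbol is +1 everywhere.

Mod squares: a ≡ 391, b ≡ 5945. Check v ∈ {∞, 2, 3, 5, 7, 17, 23, 29, 41}.
v=23: a=23^1·(≡22), b=23^2·(≡7) mod 23; (22|23)=-1, (7|23)=-1; (−1)^{1·2·11}·(-1)^2·(-1)^1 = -1.
v=29: a=29^0·(≡21), b=29^1·(≡18) mod 29; (21|29)=-1, (18|29)=-1; (−1)^{0·1·14}·(-1)^1·(-1)^0 = -1.
v=17: a=17^1·(≡6), b=17^4·(≡12) mod 17; (6|17)=-1, (12|17)=-1; (−1)^{1·4·8}·(-1)^4·(-1)^1 = -1.
v=5: a=5^-4·(≡4), b=5^-3·(≡4) mod 5; (4|5)=+1, (4|5)=+1; (−1)^{-4·-3·2}·(+1)^-3·(+1)^-4 = +1.
v=2: v_2(a)=2, v_2(b)=0; units ≡ 7, 1 (mod 8); ε·ε+αω+βω = 1·0+2·0+0·0 ≡ 0  ⇒  (a,b)_2 = +1.
v=∞: 391 > 0 and 5945 > 0  ⇒  (a,b)_∞ = +1.
v=7: a=7^2·(≡3), b=7^0·(≡2) mod 7; (3|7)=-1, (2|7)=+1; (−1)^{2·0·3}·(-1)^0·(+1)^2 = +1.
v=3: a=3^2·(≡1), b=3^6·(≡2) mod 3; (1|3)=+1, (2|3)=-1; (−1)^{2·6·1}·(+1)^6·(-1)^2 = +1.
v=41: a=41^0·(≡35), b=41^1·(≡38) mod 41; (35|41)=-1, (38|41)=-1; (−1)^{0·1·20}·(-1)^1·(-1)^0 = -1.
(391, 5945 / ℚ) ramifies at {17, 23, 29, 41}: a division algebra.

[17, 23, 29, 41]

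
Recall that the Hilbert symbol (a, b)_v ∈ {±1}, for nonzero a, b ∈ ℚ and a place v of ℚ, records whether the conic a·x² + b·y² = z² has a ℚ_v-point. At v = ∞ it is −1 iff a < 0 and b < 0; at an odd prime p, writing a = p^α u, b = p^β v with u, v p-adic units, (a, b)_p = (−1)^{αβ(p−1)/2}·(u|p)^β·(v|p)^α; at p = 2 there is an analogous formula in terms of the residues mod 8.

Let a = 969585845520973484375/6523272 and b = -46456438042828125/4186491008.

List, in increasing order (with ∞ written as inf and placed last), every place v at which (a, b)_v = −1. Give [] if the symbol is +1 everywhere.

Mod squares: a ≡ 286, b ≡ -442. Check v ∈ {∞, 2, 3, 5, 7, 11, 13, 17, 19, 23, 41, 43}.
v=23: a=23^0·(≡11), b=23^2·(≡4) mod 23; (11|23)=-1, (4|23)=+1; (−1)^{0·2·11}·(-1)^2·(+1)^0 = +1.
v=2: v_2(a)=-3, v_2(b)=-7; units ≡ 7, 3 (mod 8); ε·ε+αω+βω = 1·1+-3·1+-7·0 ≡ 0  ⇒  (a,b)_2 = +1.
v=5: a=5^6·(≡4), b=5^6·(≡3) mod 5; (4|5)=+1, (3|5)=-1; (−1)^{6·6·2}·(+1)^6·(-1)^6 = +1.
v=13: a=13^3·(≡9), b=13^1·(≡8) mod 13; (9|13)=+1, (8|13)=-1; (−1)^{3·1·6}·(+1)^1·(-1)^3 = -1.
v=19: a=19^2·(≡1), b=19^-2·(≡14) mod 19; (1|19)=+1, (14|19)=-1; (−1)^{2·-2·9}·(+1)^-2·(-1)^2 = +1.
v=41: a=41^2·(≡39), b=41^4·(≡31) mod 41; (39|41)=+1, (31|41)=+1; (−1)^{2·4·20}·(+1)^4·(+1)^2 = +1.
v=17: a=17^2·(≡14), b=17^1·(≡2) mod 17; (14|17)=-1, (2|17)=+1; (−1)^{2·1·8}·(-1)^1·(+1)^2 = -1.
v=3: a=3^-2·(≡1), b=3^2·(≡2) mod 3; (1|3)=+1, (2|3)=-1; (−1)^{-2·2·1}·(+1)^2·(-1)^-2 = +1.
v=43: a=43^-2·(≡39), b=43^-2·(≡9) mod 43; (39|43)=-1, (9|43)=+1; (−1)^{-2·-2·21}·(-1)^-2·(+1)^-2 = +1.
v=7: a=7^-2·(≡6), b=7^-2·(≡3) mod 7; (6|7)=-1, (3|7)=-1; (−1)^{-2·-2·3}·(-1)^-2·(-1)^-2 = +1.
v=∞: 286 > 0 and -442 < 0  ⇒  (a,b)_∞ = +1.
v=11: a=11^5·(≡5), b=11^0·(≡1) mod 11; (5|11)=+1, (1|11)=+1; (−1)^{5·0·5}·(+1)^0·(+1)^5 = +1.
|Ram(286, -442)| = 2, even; anisotropic at {13, 17}.

[13, 17]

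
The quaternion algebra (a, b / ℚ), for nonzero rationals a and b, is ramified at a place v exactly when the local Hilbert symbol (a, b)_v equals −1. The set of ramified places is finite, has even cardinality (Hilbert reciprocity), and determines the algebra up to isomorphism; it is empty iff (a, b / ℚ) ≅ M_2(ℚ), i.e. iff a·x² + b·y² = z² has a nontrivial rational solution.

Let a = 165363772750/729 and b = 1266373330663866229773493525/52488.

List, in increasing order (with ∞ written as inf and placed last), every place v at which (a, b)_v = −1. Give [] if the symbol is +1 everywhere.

(a, b) ≡ (54665710, 27962) mod (ℚ^×)²; places V = {2, 3, 5, 7, 11, 13, 17, 23, 31, 41, ∞}.
(a,b)_41: α=1, u≡31; β=3, v≡22 (mod 41); (31|41)=+1, (22|41)=-1; sign (−1)^0·+1^3·-1^1 = -1.
(a,b)_7: α=0, u≡1; β=2, v≡1 (mod 7); (1|7)=+1, (1|7)=+1; sign (−1)^0·+1^2·+1^0 = +1.
(a,b)_17: α=1, u≡6; β=2, v≡3 (mod 17); (6|17)=-1, (3|17)=-1; sign (−1)^0·-1^2·-1^1 = -1.
(a,b)_5: α=3, u≡3; β=2, v≡2 (mod 5); (3|5)=-1, (2|5)=-1; sign (−1)^0·-1^2·-1^3 = -1.
(a,b)_13: α=0, u≡7; β=2, v≡1 (mod 13); (7|13)=-1, (1|13)=+1; sign (−1)^0·-1^2·+1^0 = +1.
(a,b)_∞: sgn(54665710)=+, sgn(27962)=+, so +1.
(a,b)_2: α=1, β=-3; u≡7, v≡5 (mod 8); ε(u)ε(v)=1·0, αω(v)=1·1, βω(u)=-3·0; sum ≡ 1  ⇒  -1.
(a,b)_31: α=1, u≡30; β=3, v≡29 (mod 31); (30|31)=-1, (29|31)=-1; sign (−1)^1·-1^3·-1^1 = -1.
(a,b)_23: α=1, u≡20; β=2, v≡14 (mod 23); (20|23)=-1, (14|23)=-1; sign (−1)^0·-1^2·-1^1 = -1.
(a,b)_3: α=-6, u≡1; β=-8, v≡2 (mod 3); (1|3)=+1, (2|3)=-1; sign (−1)^0·+1^-8·-1^-6 = +1.
(a,b)_11: α=3, u≡8; β=7, v≡4 (mod 11); (8|11)=-1, (4|11)=+1; sign (−1)^1·-1^7·+1^3 = +1.
|Ram(54665710, 27962)| = 6, even; anisotropic at {2, 5, 17, 23, 31, 41}.

[2, 5, 17, 23, 31, 41]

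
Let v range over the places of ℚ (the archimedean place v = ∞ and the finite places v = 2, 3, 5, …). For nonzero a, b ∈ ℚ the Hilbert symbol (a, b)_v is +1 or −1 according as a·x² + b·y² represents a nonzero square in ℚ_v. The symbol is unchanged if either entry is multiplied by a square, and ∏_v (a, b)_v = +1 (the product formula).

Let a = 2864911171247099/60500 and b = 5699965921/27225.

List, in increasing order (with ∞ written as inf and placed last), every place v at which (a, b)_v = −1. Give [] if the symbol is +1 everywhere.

[13, 37]

Mod squares: a ≡ 27270295, b ≡ 18241. Check v ∈ {∞, 2, 3, 5, 11, 13, 17, 23, 29, 37, 41, 43}.
v=43: a=43^2·(≡42), b=43^2·(≡17) mod 43; (42|43)=-1, (17|43)=+1; (−1)^{2·2·21}·(-1)^2·(+1)^2 = +1.
v=3: a=3^0·(≡1), b=3^-2·(≡1) mod 3; (1|3)=+1, (1|3)=+1; (−1)^{0·-2·1}·(+1)^-2·(+1)^0 = +1.
v=29: a=29^1·(≡23), b=29^1·(≡9) mod 29; (23|29)=+1, (9|29)=+1; (−1)^{1·1·14}·(+1)^1·(+1)^1 = +1.
v=11: a=11^-2·(≡8), b=11^-2·(≡9) mod 11; (8|11)=-1, (9|11)=+1; (−1)^{-2·-2·5}·(-1)^-2·(+1)^-2 = +1.
v=37: a=37^1·(≡8), b=37^1·(≡36) mod 37; (8|37)=-1, (36|37)=+1; (−1)^{1·1·18}·(-1)^1·(+1)^1 = -1.
v=23: a=23^1·(≡11), b=23^0·(≡9) mod 23; (11|23)=-1, (9|23)=+1; (−1)^{1·0·11}·(-1)^0·(+1)^1 = +1.
v=∞: 27270295 > 0 and 18241 > 0  ⇒  (a,b)_∞ = +1.
v=5: a=5^-3·(≡1), b=5^-2·(≡4) mod 5; (1|5)=+1, (4|5)=+1; (−1)^{-3·-2·2}·(+1)^-2·(+1)^-3 = +1.
v=41: a=41^2·(≡19), b=41^0·(≡2) mod 41; (19|41)=-1, (2|41)=+1; (−1)^{2·0·20}·(-1)^0·(+1)^2 = +1.
v=2: v_2(a)=-2, v_2(b)=0; units ≡ 7, 1 (mod 8); ε·ε+αω+βω = 1·0+-2·0+0·0 ≡ 0  ⇒  (a,b)_2 = +1.
v=17: a=17^1·(≡8), b=17^1·(≡1) mod 17; (8|17)=+1, (1|17)=+1; (−1)^{1·1·8}·(+1)^1·(+1)^1 = +1.
v=13: a=13^3·(≡10), b=13^2·(≡2) mod 13; (10|13)=+1, (2|13)=-1; (−1)^{3·2·6}·(+1)^2·(-1)^3 = -1.
Ram(27270295, 18241) = {13, 37}; no ℚ_13-point on the conic.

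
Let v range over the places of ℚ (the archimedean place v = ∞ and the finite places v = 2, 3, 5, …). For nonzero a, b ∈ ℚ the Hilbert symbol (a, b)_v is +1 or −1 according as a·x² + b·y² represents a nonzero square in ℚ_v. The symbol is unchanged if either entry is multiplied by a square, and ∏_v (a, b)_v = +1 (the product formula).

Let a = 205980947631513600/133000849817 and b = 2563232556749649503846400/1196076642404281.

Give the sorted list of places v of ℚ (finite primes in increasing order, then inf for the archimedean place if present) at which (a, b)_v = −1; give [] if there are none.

[3, 17]

(a, b) ≡ (9282, 14) mod (ℚ^×)²; places V = {2, 3, 5, 7, 11, 13, 17, 23, 29, 43, ∞}.
(a,b)_2: α=13, β=25; u≡1, v≡7 (mod 8); ε(u)ε(v)=0·1, αω(v)=13·0, βω(u)=25·0; sum ≡ 0  ⇒  +1.
(a,b)_43: α=-2, u≡42; β=-2, v≡25 (mod 43); (42|43)=-1, (25|43)=+1; sign (−1)^0·-1^-2·+1^-2 = +1.
(a,b)_11: α=-4, u≡1; β=-4, v≡1 (mod 11); (1|11)=+1, (1|11)=+1; sign (−1)^0·+1^-4·+1^-4 = +1.
(a,b)_5: α=2, u≡2; β=2, v≡1 (mod 5); (2|5)=-1, (1|5)=+1; sign (−1)^0·-1^2·+1^2 = +1.
(a,b)_∞: sgn(9282)=+, sgn(14)=+, so +1.
(a,b)_3: α=1, u≡1; β=2, v≡2 (mod 3); (1|3)=+1, (2|3)=-1; sign (−1)^0·+1^2·-1^1 = -1.
(a,b)_13: α=3, u≡10; β=4, v≡4 (mod 13); (10|13)=+1, (4|13)=+1; sign (−1)^0·+1^4·+1^3 = +1.
(a,b)_7: α=3, u≡3; β=5, v≡2 (mod 7); (3|7)=-1, (2|7)=+1; sign (−1)^1·-1^5·+1^3 = +1.
(a,b)_29: α=2, u≡8; β=4, v≡21 (mod 29); (8|29)=-1, (21|29)=-1; sign (−1)^0·-1^4·-1^2 = +1.
(a,b)_23: α=2, u≡2; β=-2, v≡21 (mod 23); (2|23)=+1, (21|23)=-1; sign (−1)^0·+1^-2·-1^2 = +1.
(a,b)_17: α=-3, u≡15; β=-4, v≡11 (mod 17); (15|17)=+1, (11|17)=-1; sign (−1)^0·+1^-4·-1^-3 = -1.
(9282, 14 / ℚ) ramifies at {3, 17}: a division algebra.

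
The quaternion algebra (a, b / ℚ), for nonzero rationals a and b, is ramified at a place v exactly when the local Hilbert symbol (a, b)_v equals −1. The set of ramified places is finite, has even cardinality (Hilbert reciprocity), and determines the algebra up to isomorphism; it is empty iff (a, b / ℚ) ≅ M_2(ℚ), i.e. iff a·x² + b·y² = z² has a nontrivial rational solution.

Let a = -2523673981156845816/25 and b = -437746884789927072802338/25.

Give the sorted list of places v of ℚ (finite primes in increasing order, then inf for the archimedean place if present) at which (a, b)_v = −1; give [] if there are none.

(a, b) ≡ (-1853774, -23827778) mod (ℚ^×)²; places V = {2, 3, 5, 13, 17, 31, 37, 41, 47, ∞}.
(a,b)_3: α=6, u≡1; β=4, v≡1 (mod 3); (1|3)=+1, (1|3)=+1; sign (−1)^0·+1^4·+1^6 = +1.
(a,b)_17: α=2, u≡8; β=5, v≡1 (mod 17); (8|17)=+1, (1|17)=+1; sign (−1)^0·+1^5·+1^2 = +1.
(a,b)_41: α=3, u≡32; β=4, v≡3 (mod 41); (32|41)=+1, (3|41)=-1; sign (−1)^0·+1^4·-1^3 = -1.
(a,b)_5: α=-2, u≡4; β=-2, v≡2 (mod 5); (4|5)=+1, (2|5)=-1; sign (−1)^0·+1^-2·-1^-2 = +1.
(a,b)_31: α=2, u≡3; β=3, v≡28 (mod 31); (3|31)=-1, (28|31)=+1; sign (−1)^0·-1^3·+1^2 = -1.
(a,b)_47: α=1, u≡40; β=1, v≡19 (mod 47); (40|47)=-1, (19|47)=-1; sign (−1)^1·-1^1·-1^1 = -1.
(a,b)_13: α=1, u≡4; β=1, v≡9 (mod 13); (4|13)=+1, (9|13)=+1; sign (−1)^0·+1^1·+1^1 = +1.
(a,b)_37: α=1, u≡10; β=1, v≡4 (mod 37); (10|37)=+1, (4|37)=+1; sign (−1)^0·+1^1·+1^1 = +1.
(a,b)_2: α=3, β=1; u≡1, v≡7 (mod 8); ε(u)ε(v)=0·1, αω(v)=3·0, βω(u)=1·0; sum ≡ 0  ⇒  +1.
(a,b)_∞: sgn(-1853774)=−, sgn(-23827778)=−, so -1.
|Ram(-1853774, -23827778)| = 4, even; anisotropic at {31, 41, 47, ∞}.

[31, 41, 47, inf]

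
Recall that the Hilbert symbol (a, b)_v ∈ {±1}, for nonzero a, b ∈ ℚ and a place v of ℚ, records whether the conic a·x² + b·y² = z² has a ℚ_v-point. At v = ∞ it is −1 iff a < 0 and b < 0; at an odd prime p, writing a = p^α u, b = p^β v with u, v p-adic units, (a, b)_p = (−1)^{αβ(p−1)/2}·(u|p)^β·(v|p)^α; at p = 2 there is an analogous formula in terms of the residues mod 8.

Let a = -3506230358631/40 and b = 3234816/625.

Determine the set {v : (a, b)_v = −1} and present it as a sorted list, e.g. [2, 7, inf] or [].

Mod squares: a ≡ -2310, b ≡ 39. Check v ∈ {∞, 2, 3, 5, 7, 11, 13}.
v=2: v_2(a)=-3, v_2(b)=10; units ≡ 5, 7 (mod 8); ε·ε+αω+βω = 0·1+-3·0+10·1 ≡ 0  ⇒  (a,b)_2 = +1.
v=∞: -2310 < 0 and 39 > 0  ⇒  (a,b)_∞ = +1.
v=7: a=7^1·(≡6), b=7^0·(≡2) mod 7; (6|7)=-1, (2|7)=+1; (−1)^{1·0·3}·(-1)^0·(+1)^1 = +1.
v=13: a=13^4·(≡3), b=13^1·(≡12) mod 13; (3|13)=+1, (12|13)=+1; (−1)^{4·1·6}·(+1)^1·(+1)^4 = +1.
v=5: a=5^-1·(≡3), b=5^-4·(≡1) mod 5; (3|5)=-1, (1|5)=+1; (−1)^{-1·-4·2}·(-1)^-4·(+1)^-1 = +1.
v=11: a=11^1·(≡8), b=11^0·(≡10) mod 11; (8|11)=-1, (10|11)=-1; (−1)^{1·0·5}·(-1)^0·(-1)^1 = -1.
v=3: a=3^13·(≡1), b=3^5·(≡1) mod 3; (1|3)=+1, (1|3)=+1; (−1)^{13·5·1}·(+1)^5·(+1)^13 = -1.
|Ram(-2310, 39)| = 2, even; anisotropic at {3, 11}.

[3, 11]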